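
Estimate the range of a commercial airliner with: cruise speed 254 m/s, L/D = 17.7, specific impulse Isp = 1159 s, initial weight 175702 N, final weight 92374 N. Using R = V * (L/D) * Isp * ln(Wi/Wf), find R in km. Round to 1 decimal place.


Step 1: Coefficient = V * (L/D) * Isp = 254 * 17.7 * 1159 = 5210632.2 m
Step 2: Wi/Wf = 175702 / 92374 = 1.902072
Step 3: ln(1.902072) = 0.642944
Step 4: R = 5210632.2 * 0.642944 = 3350143.8 m = 3350.1 km

3350.1


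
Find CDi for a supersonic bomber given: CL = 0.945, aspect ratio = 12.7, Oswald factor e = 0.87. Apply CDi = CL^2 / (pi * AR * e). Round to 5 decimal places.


Step 1: CL^2 = 0.945^2 = 0.893025
Step 2: pi * AR * e = 3.14159 * 12.7 * 0.87 = 34.711457
Step 3: CDi = 0.893025 / 34.711457 = 0.02573

0.02573


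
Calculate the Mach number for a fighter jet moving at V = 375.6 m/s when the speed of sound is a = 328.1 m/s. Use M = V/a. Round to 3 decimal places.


Step 1: M = V / a = 375.6 / 328.1
Step 2: M = 1.145

1.145


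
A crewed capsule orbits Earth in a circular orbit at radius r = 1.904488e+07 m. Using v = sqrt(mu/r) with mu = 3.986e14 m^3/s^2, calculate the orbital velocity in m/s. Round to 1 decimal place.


Step 1: mu / r = 3.986e14 / 1.904488e+07 = 20929509.6635
Step 2: v = sqrt(20929509.6635) = 4574.9 m/s

4574.9


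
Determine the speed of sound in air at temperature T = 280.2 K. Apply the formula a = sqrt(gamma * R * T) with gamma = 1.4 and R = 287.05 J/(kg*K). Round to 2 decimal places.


Step 1: gamma * R * T = 1.4 * 287.05 * 280.2 = 112603.974
Step 2: a = sqrt(112603.974) = 335.57 m/s

335.57


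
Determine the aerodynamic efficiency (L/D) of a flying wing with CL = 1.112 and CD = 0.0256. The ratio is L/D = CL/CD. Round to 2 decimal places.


Step 1: L/D = CL / CD = 1.112 / 0.0256
Step 2: L/D = 43.44

43.44


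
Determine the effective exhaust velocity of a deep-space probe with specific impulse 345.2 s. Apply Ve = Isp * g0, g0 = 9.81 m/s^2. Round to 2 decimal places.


Step 1: Ve = Isp * g0 = 345.2 * 9.81
Step 2: Ve = 3386.41 m/s

3386.41


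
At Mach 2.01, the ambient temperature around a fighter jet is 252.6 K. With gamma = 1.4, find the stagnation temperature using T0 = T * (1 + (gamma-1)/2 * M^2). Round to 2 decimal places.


Step 1: (gamma-1)/2 = 0.2
Step 2: M^2 = 4.0401
Step 3: 1 + 0.2 * 4.0401 = 1.80802
Step 4: T0 = 252.6 * 1.80802 = 456.71 K

456.71


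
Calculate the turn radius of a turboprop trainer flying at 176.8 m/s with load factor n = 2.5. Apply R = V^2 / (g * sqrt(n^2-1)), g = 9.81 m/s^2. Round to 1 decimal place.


Step 1: V^2 = 176.8^2 = 31258.24
Step 2: n^2 - 1 = 2.5^2 - 1 = 5.25
Step 3: sqrt(5.25) = 2.291288
Step 4: R = 31258.24 / (9.81 * 2.291288) = 1390.6 m

1390.6


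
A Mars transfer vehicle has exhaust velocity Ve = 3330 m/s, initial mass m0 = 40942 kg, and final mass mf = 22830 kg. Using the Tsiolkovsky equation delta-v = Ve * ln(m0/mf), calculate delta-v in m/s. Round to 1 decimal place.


Step 1: Mass ratio m0/mf = 40942 / 22830 = 1.793342
Step 2: ln(1.793342) = 0.584081
Step 3: delta-v = 3330 * 0.584081 = 1945.0 m/s

1945.0


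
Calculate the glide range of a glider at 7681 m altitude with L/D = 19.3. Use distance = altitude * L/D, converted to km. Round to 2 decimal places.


Step 1: Glide distance = altitude * L/D = 7681 * 19.3 = 148243.3 m
Step 2: Convert to km: 148243.3 / 1000 = 148.24 km

148.24


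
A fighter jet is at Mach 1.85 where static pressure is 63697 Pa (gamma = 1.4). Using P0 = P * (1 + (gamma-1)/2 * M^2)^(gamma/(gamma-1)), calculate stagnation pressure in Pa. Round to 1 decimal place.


Step 1: (gamma-1)/2 * M^2 = 0.2 * 3.4225 = 0.6845
Step 2: 1 + 0.6845 = 1.6845
Step 3: Exponent gamma/(gamma-1) = 3.5
Step 4: P0 = 63697 * 1.6845^3.5 = 395155.0 Pa

395155.0


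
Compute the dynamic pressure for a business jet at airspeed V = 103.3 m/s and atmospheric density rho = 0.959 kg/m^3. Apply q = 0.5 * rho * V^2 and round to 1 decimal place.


Step 1: V^2 = 103.3^2 = 10670.89
Step 2: q = 0.5 * 0.959 * 10670.89
Step 3: q = 5116.7 Pa

5116.7


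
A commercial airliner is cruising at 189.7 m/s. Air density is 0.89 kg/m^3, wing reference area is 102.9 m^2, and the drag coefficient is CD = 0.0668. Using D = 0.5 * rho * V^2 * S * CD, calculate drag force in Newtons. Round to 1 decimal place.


Step 1: Dynamic pressure q = 0.5 * 0.89 * 189.7^2 = 16013.81 Pa
Step 2: Drag D = q * S * CD = 16013.81 * 102.9 * 0.0668
Step 3: D = 110074.4 N

110074.4


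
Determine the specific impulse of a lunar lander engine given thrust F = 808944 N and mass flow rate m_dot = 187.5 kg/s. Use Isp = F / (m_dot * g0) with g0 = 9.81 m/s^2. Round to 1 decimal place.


Step 1: m_dot * g0 = 187.5 * 9.81 = 1839.38
Step 2: Isp = 808944 / 1839.38 = 439.8 s

439.8


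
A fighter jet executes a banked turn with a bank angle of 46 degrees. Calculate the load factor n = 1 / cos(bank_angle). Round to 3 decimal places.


Step 1: Convert 46 degrees to radians = 0.802851
Step 2: cos(46 deg) = 0.694658
Step 3: n = 1 / 0.694658 = 1.440

1.440


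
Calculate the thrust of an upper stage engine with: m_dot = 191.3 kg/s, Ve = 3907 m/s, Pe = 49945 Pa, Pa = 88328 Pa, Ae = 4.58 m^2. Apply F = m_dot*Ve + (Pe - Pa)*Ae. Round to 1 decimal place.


Step 1: Momentum thrust = m_dot * Ve = 191.3 * 3907 = 747409.1 N
Step 2: Pressure thrust = (Pe - Pa) * Ae = (49945 - 88328) * 4.58 = -175794.14 N
Step 3: Total thrust F = 747409.1 + -175794.14 = 571615.0 N

571615.0


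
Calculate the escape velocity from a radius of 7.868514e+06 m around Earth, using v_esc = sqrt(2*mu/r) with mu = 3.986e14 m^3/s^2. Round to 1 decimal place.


Step 1: 2*mu/r = 2 * 3.986e14 / 7.868514e+06 = 101315191.153
Step 2: v_esc = sqrt(101315191.153) = 10065.5 m/s

10065.5


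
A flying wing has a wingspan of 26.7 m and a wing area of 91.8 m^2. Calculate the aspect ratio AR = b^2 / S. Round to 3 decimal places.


Step 1: b^2 = 26.7^2 = 712.89
Step 2: AR = 712.89 / 91.8 = 7.766

7.766


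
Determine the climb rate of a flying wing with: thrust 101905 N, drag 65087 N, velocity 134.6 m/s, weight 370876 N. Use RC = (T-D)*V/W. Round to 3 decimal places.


Step 1: Excess thrust = T - D = 101905 - 65087 = 36818 N
Step 2: Excess power = 36818 * 134.6 = 4955702.8 W
Step 3: RC = 4955702.8 / 370876 = 13.362 m/s

13.362


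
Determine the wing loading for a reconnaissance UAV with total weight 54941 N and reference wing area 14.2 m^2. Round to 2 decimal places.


Step 1: Wing loading = W / S = 54941 / 14.2
Step 2: Wing loading = 3869.08 N/m^2

3869.08


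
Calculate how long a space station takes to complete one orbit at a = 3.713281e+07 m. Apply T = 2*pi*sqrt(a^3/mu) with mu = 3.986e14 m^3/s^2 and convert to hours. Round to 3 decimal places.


Step 1: a^3 / mu = 5.120041e+22 / 3.986e14 = 1.284506e+08
Step 2: sqrt(1.284506e+08) = 11333.6051 s
Step 3: T = 2*pi * 11333.6051 = 71211.14 s
Step 4: T in hours = 71211.14 / 3600 = 19.781 hours

19.781


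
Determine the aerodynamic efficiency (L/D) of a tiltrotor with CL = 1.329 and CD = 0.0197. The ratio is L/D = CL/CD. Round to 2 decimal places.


Step 1: L/D = CL / CD = 1.329 / 0.0197
Step 2: L/D = 67.46

67.46


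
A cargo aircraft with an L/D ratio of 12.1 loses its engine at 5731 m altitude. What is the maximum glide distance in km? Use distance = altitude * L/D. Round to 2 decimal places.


Step 1: Glide distance = altitude * L/D = 5731 * 12.1 = 69345.1 m
Step 2: Convert to km: 69345.1 / 1000 = 69.35 km

69.35


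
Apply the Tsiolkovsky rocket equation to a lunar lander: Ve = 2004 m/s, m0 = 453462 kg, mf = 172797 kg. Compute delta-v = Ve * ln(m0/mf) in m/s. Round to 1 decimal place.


Step 1: Mass ratio m0/mf = 453462 / 172797 = 2.624247
Step 2: ln(2.624247) = 0.964794
Step 3: delta-v = 2004 * 0.964794 = 1933.4 m/s

1933.4


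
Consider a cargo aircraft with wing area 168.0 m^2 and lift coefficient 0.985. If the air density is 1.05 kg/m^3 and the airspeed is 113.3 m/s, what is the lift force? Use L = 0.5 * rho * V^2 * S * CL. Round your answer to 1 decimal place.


Step 1: Calculate dynamic pressure q = 0.5 * 1.05 * 113.3^2 = 0.5 * 1.05 * 12836.89 = 6739.3673 Pa
Step 2: Multiply by wing area and lift coefficient: L = 6739.3673 * 168.0 * 0.985
Step 3: L = 1132213.698 * 0.985 = 1115230.5 N

1115230.5


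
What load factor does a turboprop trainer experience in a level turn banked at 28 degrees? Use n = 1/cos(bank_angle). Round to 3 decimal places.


Step 1: Convert 28 degrees to radians = 0.488692
Step 2: cos(28 deg) = 0.882948
Step 3: n = 1 / 0.882948 = 1.133

1.133


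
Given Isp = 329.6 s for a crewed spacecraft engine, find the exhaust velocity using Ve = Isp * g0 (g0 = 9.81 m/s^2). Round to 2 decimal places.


Step 1: Ve = Isp * g0 = 329.6 * 9.81
Step 2: Ve = 3233.38 m/s

3233.38


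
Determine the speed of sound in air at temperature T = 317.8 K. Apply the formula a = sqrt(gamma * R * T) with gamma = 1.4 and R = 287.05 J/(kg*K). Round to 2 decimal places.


Step 1: gamma * R * T = 1.4 * 287.05 * 317.8 = 127714.286
Step 2: a = sqrt(127714.286) = 357.37 m/s

357.37


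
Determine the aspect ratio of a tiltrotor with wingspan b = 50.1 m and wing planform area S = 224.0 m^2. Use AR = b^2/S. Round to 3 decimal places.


Step 1: b^2 = 50.1^2 = 2510.01
Step 2: AR = 2510.01 / 224.0 = 11.205

11.205


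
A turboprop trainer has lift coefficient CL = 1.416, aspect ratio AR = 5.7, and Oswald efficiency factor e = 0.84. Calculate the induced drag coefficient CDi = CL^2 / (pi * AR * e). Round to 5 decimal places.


Step 1: CL^2 = 1.416^2 = 2.005056
Step 2: pi * AR * e = 3.14159 * 5.7 * 0.84 = 15.041946
Step 3: CDi = 2.005056 / 15.041946 = 0.13330

0.13330


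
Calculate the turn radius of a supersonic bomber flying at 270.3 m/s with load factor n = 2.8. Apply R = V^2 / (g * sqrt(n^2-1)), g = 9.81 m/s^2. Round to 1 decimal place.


Step 1: V^2 = 270.3^2 = 73062.09
Step 2: n^2 - 1 = 2.8^2 - 1 = 6.84
Step 3: sqrt(6.84) = 2.615339
Step 4: R = 73062.09 / (9.81 * 2.615339) = 2847.7 m

2847.7


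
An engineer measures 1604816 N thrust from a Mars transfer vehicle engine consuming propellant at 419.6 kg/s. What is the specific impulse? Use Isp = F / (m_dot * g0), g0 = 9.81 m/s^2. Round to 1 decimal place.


Step 1: m_dot * g0 = 419.6 * 9.81 = 4116.28
Step 2: Isp = 1604816 / 4116.28 = 389.9 s

389.9


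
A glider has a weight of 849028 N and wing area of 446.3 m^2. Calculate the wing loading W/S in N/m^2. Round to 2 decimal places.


Step 1: Wing loading = W / S = 849028 / 446.3
Step 2: Wing loading = 1902.37 N/m^2

1902.37


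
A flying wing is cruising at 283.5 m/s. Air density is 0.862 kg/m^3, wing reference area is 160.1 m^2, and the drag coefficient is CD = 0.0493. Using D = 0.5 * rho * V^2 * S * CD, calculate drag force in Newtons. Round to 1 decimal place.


Step 1: Dynamic pressure q = 0.5 * 0.862 * 283.5^2 = 34640.4397 Pa
Step 2: Drag D = q * S * CD = 34640.4397 * 160.1 * 0.0493
Step 3: D = 273414.6 N

273414.6


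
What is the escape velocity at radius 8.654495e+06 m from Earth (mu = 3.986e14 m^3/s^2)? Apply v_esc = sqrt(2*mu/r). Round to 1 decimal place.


Step 1: 2*mu/r = 2 * 3.986e14 / 8.654495e+06 = 92113982.3872
Step 2: v_esc = sqrt(92113982.3872) = 9597.6 m/s

9597.6


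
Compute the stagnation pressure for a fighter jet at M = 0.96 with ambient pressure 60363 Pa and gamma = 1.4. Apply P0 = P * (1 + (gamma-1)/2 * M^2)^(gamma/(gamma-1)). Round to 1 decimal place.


Step 1: (gamma-1)/2 * M^2 = 0.2 * 0.9216 = 0.18432
Step 2: 1 + 0.18432 = 1.18432
Step 3: Exponent gamma/(gamma-1) = 3.5
Step 4: P0 = 60363 * 1.18432^3.5 = 109122.1 Pa

109122.1


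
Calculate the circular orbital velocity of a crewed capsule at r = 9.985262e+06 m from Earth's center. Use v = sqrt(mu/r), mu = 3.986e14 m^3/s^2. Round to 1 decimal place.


Step 1: mu / r = 3.986e14 / 9.985262e+06 = 39918832.3752
Step 2: v = sqrt(39918832.3752) = 6318.1 m/s

6318.1


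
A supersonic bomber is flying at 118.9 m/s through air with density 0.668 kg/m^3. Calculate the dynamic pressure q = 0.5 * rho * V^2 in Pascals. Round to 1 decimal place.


Step 1: V^2 = 118.9^2 = 14137.21
Step 2: q = 0.5 * 0.668 * 14137.21
Step 3: q = 4721.8 Pa

4721.8


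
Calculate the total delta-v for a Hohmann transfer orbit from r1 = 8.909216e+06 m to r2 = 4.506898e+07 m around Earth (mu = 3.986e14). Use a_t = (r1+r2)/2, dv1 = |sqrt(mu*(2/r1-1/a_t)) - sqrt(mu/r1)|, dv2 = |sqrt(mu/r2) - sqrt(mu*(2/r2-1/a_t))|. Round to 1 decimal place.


Step 1: Transfer semi-major axis a_t = (8.909216e+06 + 4.506898e+07) / 2 = 2.698910e+07 m
Step 2: v1 (circular at r1) = sqrt(mu/r1) = 6688.81 m/s
Step 3: v_t1 = sqrt(mu*(2/r1 - 1/a_t)) = 8643.58 m/s
Step 4: dv1 = |8643.58 - 6688.81| = 1954.77 m/s
Step 5: v2 (circular at r2) = 2973.92 m/s, v_t2 = 1708.66 m/s
Step 6: dv2 = |2973.92 - 1708.66| = 1265.26 m/s
Step 7: Total delta-v = 1954.77 + 1265.26 = 3220.0 m/s

3220.0


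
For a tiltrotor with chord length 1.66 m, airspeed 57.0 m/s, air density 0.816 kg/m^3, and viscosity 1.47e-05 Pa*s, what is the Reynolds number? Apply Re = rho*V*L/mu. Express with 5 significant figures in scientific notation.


Step 1: Numerator = rho * V * L = 0.816 * 57.0 * 1.66 = 77.20992
Step 2: Re = 77.20992 / 1.47e-05
Step 3: Re = 5.2524e+06

5.2524e+06


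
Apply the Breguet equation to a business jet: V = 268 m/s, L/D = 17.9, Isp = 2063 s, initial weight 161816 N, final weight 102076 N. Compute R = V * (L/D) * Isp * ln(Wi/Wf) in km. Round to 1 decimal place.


Step 1: Coefficient = V * (L/D) * Isp = 268 * 17.9 * 2063 = 9896623.6 m
Step 2: Wi/Wf = 161816 / 102076 = 1.58525
Step 3: ln(1.58525) = 0.460742
Step 4: R = 9896623.6 * 0.460742 = 4559792.7 m = 4559.8 km

4559.8


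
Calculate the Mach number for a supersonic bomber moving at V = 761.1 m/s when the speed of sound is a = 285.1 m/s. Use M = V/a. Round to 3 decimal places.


Step 1: M = V / a = 761.1 / 285.1
Step 2: M = 2.670

2.670


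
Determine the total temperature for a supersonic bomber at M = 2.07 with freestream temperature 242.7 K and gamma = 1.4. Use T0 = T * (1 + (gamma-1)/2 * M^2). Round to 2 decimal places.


Step 1: (gamma-1)/2 = 0.2
Step 2: M^2 = 4.2849
Step 3: 1 + 0.2 * 4.2849 = 1.85698
Step 4: T0 = 242.7 * 1.85698 = 450.69 K

450.69


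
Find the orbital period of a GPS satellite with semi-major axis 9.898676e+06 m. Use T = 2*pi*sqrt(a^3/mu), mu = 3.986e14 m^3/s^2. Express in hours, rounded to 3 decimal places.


Step 1: a^3 / mu = 9.699098e+20 / 3.986e14 = 2.433291e+06
Step 2: sqrt(2.433291e+06) = 1559.9009 s
Step 3: T = 2*pi * 1559.9009 = 9801.15 s
Step 4: T in hours = 9801.15 / 3600 = 2.723 hours

2.723


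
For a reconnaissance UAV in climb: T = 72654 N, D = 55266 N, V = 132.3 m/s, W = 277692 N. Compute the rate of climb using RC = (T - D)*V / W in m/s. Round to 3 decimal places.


Step 1: Excess thrust = T - D = 72654 - 55266 = 17388 N
Step 2: Excess power = 17388 * 132.3 = 2300432.4 W
Step 3: RC = 2300432.4 / 277692 = 8.284 m/s

8.284


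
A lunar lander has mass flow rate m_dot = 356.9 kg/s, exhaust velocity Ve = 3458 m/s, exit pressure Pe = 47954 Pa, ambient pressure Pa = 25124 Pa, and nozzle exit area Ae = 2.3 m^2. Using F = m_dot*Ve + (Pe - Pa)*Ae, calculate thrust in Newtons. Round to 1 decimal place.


Step 1: Momentum thrust = m_dot * Ve = 356.9 * 3458 = 1234160.2 N
Step 2: Pressure thrust = (Pe - Pa) * Ae = (47954 - 25124) * 2.3 = 52509.0 N
Step 3: Total thrust F = 1234160.2 + 52509.0 = 1286669.2 N

1286669.2


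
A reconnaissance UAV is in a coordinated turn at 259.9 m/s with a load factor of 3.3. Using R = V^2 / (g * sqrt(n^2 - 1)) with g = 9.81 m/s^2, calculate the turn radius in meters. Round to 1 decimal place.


Step 1: V^2 = 259.9^2 = 67548.01
Step 2: n^2 - 1 = 3.3^2 - 1 = 9.89
Step 3: sqrt(9.89) = 3.144837
Step 4: R = 67548.01 / (9.81 * 3.144837) = 2189.5 m

2189.5


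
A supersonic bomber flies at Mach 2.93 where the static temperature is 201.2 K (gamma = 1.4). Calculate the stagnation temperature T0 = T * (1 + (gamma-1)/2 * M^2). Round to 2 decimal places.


Step 1: (gamma-1)/2 = 0.2
Step 2: M^2 = 8.5849
Step 3: 1 + 0.2 * 8.5849 = 2.71698
Step 4: T0 = 201.2 * 2.71698 = 546.66 K

546.66


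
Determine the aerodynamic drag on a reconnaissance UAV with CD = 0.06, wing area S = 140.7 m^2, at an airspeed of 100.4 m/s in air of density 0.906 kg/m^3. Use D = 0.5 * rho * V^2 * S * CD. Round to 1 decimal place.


Step 1: Dynamic pressure q = 0.5 * 0.906 * 100.4^2 = 4566.3125 Pa
Step 2: Drag D = q * S * CD = 4566.3125 * 140.7 * 0.06
Step 3: D = 38548.8 N

38548.8


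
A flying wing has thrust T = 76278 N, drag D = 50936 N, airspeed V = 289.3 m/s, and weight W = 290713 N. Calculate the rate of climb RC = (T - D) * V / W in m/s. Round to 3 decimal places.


Step 1: Excess thrust = T - D = 76278 - 50936 = 25342 N
Step 2: Excess power = 25342 * 289.3 = 7331440.6 W
Step 3: RC = 7331440.6 / 290713 = 25.219 m/s

25.219


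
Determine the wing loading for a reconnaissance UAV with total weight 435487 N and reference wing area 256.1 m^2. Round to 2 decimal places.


Step 1: Wing loading = W / S = 435487 / 256.1
Step 2: Wing loading = 1700.46 N/m^2

1700.46


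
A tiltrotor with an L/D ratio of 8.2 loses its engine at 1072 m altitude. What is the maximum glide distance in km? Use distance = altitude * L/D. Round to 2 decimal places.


Step 1: Glide distance = altitude * L/D = 1072 * 8.2 = 8790.4 m
Step 2: Convert to km: 8790.4 / 1000 = 8.79 km

8.79


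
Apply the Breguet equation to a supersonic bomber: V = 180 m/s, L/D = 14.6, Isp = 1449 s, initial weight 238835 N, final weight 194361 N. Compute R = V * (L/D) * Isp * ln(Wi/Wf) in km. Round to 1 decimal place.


Step 1: Coefficient = V * (L/D) * Isp = 180 * 14.6 * 1449 = 3807972.0 m
Step 2: Wi/Wf = 238835 / 194361 = 1.228822
Step 3: ln(1.228822) = 0.206056
Step 4: R = 3807972.0 * 0.206056 = 784654.3 m = 784.7 km

784.7


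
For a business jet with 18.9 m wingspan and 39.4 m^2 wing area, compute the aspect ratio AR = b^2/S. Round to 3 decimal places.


Step 1: b^2 = 18.9^2 = 357.21
Step 2: AR = 357.21 / 39.4 = 9.066

9.066


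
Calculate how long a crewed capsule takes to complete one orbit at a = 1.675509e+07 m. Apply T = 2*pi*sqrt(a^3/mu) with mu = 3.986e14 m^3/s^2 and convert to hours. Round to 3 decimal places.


Step 1: a^3 / mu = 4.703707e+21 / 3.986e14 = 1.180057e+07
Step 2: sqrt(1.180057e+07) = 3435.1958 s
Step 3: T = 2*pi * 3435.1958 = 21583.97 s
Step 4: T in hours = 21583.97 / 3600 = 5.996 hours

5.996


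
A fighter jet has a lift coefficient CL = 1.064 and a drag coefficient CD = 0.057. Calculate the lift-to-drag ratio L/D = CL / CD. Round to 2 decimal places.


Step 1: L/D = CL / CD = 1.064 / 0.057
Step 2: L/D = 18.67

18.67


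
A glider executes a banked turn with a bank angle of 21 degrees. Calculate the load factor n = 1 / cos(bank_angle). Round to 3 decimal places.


Step 1: Convert 21 degrees to radians = 0.366519
Step 2: cos(21 deg) = 0.93358
Step 3: n = 1 / 0.93358 = 1.071

1.071


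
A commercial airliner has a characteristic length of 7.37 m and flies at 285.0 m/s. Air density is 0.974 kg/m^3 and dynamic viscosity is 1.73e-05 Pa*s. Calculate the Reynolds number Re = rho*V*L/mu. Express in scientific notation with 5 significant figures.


Step 1: Numerator = rho * V * L = 0.974 * 285.0 * 7.37 = 2045.8383
Step 2: Re = 2045.8383 / 1.73e-05
Step 3: Re = 1.1826e+08

1.1826e+08


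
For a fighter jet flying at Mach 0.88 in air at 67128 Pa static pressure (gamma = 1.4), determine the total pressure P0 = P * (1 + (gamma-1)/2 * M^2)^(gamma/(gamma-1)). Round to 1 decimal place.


Step 1: (gamma-1)/2 * M^2 = 0.2 * 0.7744 = 0.15488
Step 2: 1 + 0.15488 = 1.15488
Step 3: Exponent gamma/(gamma-1) = 3.5
Step 4: P0 = 67128 * 1.15488^3.5 = 111117.6 Pa

111117.6


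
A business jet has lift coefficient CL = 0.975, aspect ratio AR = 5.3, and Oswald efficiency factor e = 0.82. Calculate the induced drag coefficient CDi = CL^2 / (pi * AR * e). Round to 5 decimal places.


Step 1: CL^2 = 0.975^2 = 0.950625
Step 2: pi * AR * e = 3.14159 * 5.3 * 0.82 = 13.653362
Step 3: CDi = 0.950625 / 13.653362 = 0.06963

0.06963


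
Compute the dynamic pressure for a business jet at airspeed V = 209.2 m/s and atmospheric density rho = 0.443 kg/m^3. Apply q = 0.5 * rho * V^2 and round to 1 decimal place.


Step 1: V^2 = 209.2^2 = 43764.64
Step 2: q = 0.5 * 0.443 * 43764.64
Step 3: q = 9693.9 Pa

9693.9


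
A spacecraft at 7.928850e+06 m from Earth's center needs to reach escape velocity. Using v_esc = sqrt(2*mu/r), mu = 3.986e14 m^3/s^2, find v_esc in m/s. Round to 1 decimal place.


Step 1: 2*mu/r = 2 * 3.986e14 / 7.928850e+06 = 100544215.1132
Step 2: v_esc = sqrt(100544215.1132) = 10027.2 m/s

10027.2


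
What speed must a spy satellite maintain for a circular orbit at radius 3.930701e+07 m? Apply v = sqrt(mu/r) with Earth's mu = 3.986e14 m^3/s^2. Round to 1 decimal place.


Step 1: mu / r = 3.986e14 / 3.930701e+07 = 10140684.8295
Step 2: v = sqrt(10140684.8295) = 3184.4 m/s

3184.4


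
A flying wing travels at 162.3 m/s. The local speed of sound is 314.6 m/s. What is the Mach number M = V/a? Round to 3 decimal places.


Step 1: M = V / a = 162.3 / 314.6
Step 2: M = 0.516

0.516


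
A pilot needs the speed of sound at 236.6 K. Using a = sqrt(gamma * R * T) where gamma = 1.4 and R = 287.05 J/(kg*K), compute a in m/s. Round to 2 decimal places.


Step 1: gamma * R * T = 1.4 * 287.05 * 236.6 = 95082.442
Step 2: a = sqrt(95082.442) = 308.35 m/s

308.35


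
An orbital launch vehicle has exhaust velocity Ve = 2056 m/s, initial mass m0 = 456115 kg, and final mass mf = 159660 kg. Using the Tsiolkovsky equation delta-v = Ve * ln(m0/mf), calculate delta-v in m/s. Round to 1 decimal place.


Step 1: Mass ratio m0/mf = 456115 / 159660 = 2.856789
Step 2: ln(2.856789) = 1.049698
Step 3: delta-v = 2056 * 1.049698 = 2158.2 m/s

2158.2


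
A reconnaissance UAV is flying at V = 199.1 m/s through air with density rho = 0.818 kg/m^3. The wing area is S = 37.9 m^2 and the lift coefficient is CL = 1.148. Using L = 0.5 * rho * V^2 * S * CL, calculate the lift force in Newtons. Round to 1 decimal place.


Step 1: Calculate dynamic pressure q = 0.5 * 0.818 * 199.1^2 = 0.5 * 0.818 * 39640.81 = 16213.0913 Pa
Step 2: Multiply by wing area and lift coefficient: L = 16213.0913 * 37.9 * 1.148
Step 3: L = 614476.1599 * 1.148 = 705418.6 N

705418.6


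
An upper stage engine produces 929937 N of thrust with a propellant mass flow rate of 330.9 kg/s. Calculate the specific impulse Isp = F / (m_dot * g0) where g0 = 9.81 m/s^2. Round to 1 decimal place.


Step 1: m_dot * g0 = 330.9 * 9.81 = 3246.13
Step 2: Isp = 929937 / 3246.13 = 286.5 s

286.5


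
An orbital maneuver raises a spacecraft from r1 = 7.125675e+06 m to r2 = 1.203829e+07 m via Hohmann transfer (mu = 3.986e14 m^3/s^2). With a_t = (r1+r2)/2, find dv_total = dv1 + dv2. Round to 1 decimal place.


Step 1: Transfer semi-major axis a_t = (7.125675e+06 + 1.203829e+07) / 2 = 9.581982e+06 m
Step 2: v1 (circular at r1) = sqrt(mu/r1) = 7479.21 m/s
Step 3: v_t1 = sqrt(mu*(2/r1 - 1/a_t)) = 8383.21 m/s
Step 4: dv1 = |8383.21 - 7479.21| = 904.0 m/s
Step 5: v2 (circular at r2) = 5754.22 m/s, v_t2 = 4962.17 m/s
Step 6: dv2 = |5754.22 - 4962.17| = 792.05 m/s
Step 7: Total delta-v = 904.0 + 792.05 = 1696.0 m/s

1696.0


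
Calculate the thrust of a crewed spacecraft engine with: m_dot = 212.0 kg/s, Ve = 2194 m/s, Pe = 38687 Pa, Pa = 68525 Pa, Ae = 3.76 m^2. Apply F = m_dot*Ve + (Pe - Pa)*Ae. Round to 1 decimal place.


Step 1: Momentum thrust = m_dot * Ve = 212.0 * 2194 = 465128.0 N
Step 2: Pressure thrust = (Pe - Pa) * Ae = (38687 - 68525) * 3.76 = -112190.88 N
Step 3: Total thrust F = 465128.0 + -112190.88 = 352937.1 N

352937.1


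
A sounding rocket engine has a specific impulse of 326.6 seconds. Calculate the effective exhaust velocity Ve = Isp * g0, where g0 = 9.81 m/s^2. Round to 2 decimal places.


Step 1: Ve = Isp * g0 = 326.6 * 9.81
Step 2: Ve = 3203.95 m/s

3203.95


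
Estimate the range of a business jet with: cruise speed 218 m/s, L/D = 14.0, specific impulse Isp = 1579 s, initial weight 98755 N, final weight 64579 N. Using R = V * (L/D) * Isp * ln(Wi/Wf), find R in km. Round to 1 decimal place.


Step 1: Coefficient = V * (L/D) * Isp = 218 * 14.0 * 1579 = 4819108.0 m
Step 2: Wi/Wf = 98755 / 64579 = 1.529212
Step 3: ln(1.529212) = 0.424753
Step 4: R = 4819108.0 * 0.424753 = 2046929.4 m = 2046.9 km

2046.9


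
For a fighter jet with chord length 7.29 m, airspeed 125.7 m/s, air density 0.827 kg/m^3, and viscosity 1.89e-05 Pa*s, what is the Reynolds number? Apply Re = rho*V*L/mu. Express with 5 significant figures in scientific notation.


Step 1: Numerator = rho * V * L = 0.827 * 125.7 * 7.29 = 757.823931
Step 2: Re = 757.823931 / 1.89e-05
Step 3: Re = 4.0097e+07

4.0097e+07


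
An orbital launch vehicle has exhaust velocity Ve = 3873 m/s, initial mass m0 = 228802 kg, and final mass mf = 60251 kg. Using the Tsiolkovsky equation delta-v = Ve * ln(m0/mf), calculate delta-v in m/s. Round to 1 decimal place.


Step 1: Mass ratio m0/mf = 228802 / 60251 = 3.797481
Step 2: ln(3.797481) = 1.334338
Step 3: delta-v = 3873 * 1.334338 = 5167.9 m/s

5167.9


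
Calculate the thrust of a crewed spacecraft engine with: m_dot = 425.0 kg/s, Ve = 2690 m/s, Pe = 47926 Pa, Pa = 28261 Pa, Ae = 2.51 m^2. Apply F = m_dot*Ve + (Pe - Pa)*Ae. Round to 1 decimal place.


Step 1: Momentum thrust = m_dot * Ve = 425.0 * 2690 = 1143250.0 N
Step 2: Pressure thrust = (Pe - Pa) * Ae = (47926 - 28261) * 2.51 = 49359.15 N
Step 3: Total thrust F = 1143250.0 + 49359.15 = 1192609.2 N

1192609.2


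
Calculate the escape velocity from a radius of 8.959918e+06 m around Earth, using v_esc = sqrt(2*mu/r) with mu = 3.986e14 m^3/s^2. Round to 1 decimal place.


Step 1: 2*mu/r = 2 * 3.986e14 / 8.959918e+06 = 88974028.557
Step 2: v_esc = sqrt(88974028.557) = 9432.6 m/s

9432.6


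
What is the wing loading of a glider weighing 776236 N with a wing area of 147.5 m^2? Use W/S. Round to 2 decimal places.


Step 1: Wing loading = W / S = 776236 / 147.5
Step 2: Wing loading = 5262.62 N/m^2

5262.62


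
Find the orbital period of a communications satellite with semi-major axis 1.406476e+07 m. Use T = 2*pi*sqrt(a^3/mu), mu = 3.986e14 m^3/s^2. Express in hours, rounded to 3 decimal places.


Step 1: a^3 / mu = 2.782255e+21 / 3.986e14 = 6.980068e+06
Step 2: sqrt(6.980068e+06) = 2641.9819 s
Step 3: T = 2*pi * 2641.9819 = 16600.06 s
Step 4: T in hours = 16600.06 / 3600 = 4.611 hours

4.611


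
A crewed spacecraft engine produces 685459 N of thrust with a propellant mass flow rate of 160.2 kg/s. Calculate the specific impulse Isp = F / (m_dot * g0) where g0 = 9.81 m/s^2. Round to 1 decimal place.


Step 1: m_dot * g0 = 160.2 * 9.81 = 1571.56
Step 2: Isp = 685459 / 1571.56 = 436.2 s

436.2


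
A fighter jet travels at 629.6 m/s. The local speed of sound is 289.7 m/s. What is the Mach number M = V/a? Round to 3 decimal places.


Step 1: M = V / a = 629.6 / 289.7
Step 2: M = 2.173

2.173


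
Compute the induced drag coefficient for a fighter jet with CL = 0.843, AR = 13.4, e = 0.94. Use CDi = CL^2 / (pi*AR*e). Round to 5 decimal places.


Step 1: CL^2 = 0.843^2 = 0.710649
Step 2: pi * AR * e = 3.14159 * 13.4 * 0.94 = 39.571501
Step 3: CDi = 0.710649 / 39.571501 = 0.01796

0.01796


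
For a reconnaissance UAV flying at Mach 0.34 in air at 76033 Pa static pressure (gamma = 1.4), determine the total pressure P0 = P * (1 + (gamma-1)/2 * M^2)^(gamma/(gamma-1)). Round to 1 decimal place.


Step 1: (gamma-1)/2 * M^2 = 0.2 * 0.1156 = 0.02312
Step 2: 1 + 0.02312 = 1.02312
Step 3: Exponent gamma/(gamma-1) = 3.5
Step 4: P0 = 76033 * 1.02312^3.5 = 82365.5 Pa

82365.5


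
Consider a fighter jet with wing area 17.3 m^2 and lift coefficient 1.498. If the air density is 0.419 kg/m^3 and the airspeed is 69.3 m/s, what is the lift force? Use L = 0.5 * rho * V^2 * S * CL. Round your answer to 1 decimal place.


Step 1: Calculate dynamic pressure q = 0.5 * 0.419 * 69.3^2 = 0.5 * 0.419 * 4802.49 = 1006.1217 Pa
Step 2: Multiply by wing area and lift coefficient: L = 1006.1217 * 17.3 * 1.498
Step 3: L = 17405.9046 * 1.498 = 26074.0 N

26074.0


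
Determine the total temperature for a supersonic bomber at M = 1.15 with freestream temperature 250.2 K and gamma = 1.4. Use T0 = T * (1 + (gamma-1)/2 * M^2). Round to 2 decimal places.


Step 1: (gamma-1)/2 = 0.2
Step 2: M^2 = 1.3225
Step 3: 1 + 0.2 * 1.3225 = 1.2645
Step 4: T0 = 250.2 * 1.2645 = 316.38 K

316.38


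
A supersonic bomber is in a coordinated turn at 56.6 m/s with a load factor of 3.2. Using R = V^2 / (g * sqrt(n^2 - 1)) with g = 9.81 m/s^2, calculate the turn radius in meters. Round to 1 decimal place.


Step 1: V^2 = 56.6^2 = 3203.56
Step 2: n^2 - 1 = 3.2^2 - 1 = 9.24
Step 3: sqrt(9.24) = 3.039737
Step 4: R = 3203.56 / (9.81 * 3.039737) = 107.4 m

107.4


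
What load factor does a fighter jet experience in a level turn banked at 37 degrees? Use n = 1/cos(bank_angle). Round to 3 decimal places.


Step 1: Convert 37 degrees to radians = 0.645772
Step 2: cos(37 deg) = 0.798636
Step 3: n = 1 / 0.798636 = 1.252

1.252


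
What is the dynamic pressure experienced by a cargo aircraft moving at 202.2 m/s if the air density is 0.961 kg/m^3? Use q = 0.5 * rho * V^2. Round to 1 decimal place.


Step 1: V^2 = 202.2^2 = 40884.84
Step 2: q = 0.5 * 0.961 * 40884.84
Step 3: q = 19645.2 Pa

19645.2


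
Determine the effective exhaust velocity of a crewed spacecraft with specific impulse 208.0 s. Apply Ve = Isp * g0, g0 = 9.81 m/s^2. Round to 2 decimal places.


Step 1: Ve = Isp * g0 = 208.0 * 9.81
Step 2: Ve = 2040.48 m/s

2040.48


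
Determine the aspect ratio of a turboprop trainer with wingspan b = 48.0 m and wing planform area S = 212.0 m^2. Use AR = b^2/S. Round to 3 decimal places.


Step 1: b^2 = 48.0^2 = 2304.0
Step 2: AR = 2304.0 / 212.0 = 10.868

10.868


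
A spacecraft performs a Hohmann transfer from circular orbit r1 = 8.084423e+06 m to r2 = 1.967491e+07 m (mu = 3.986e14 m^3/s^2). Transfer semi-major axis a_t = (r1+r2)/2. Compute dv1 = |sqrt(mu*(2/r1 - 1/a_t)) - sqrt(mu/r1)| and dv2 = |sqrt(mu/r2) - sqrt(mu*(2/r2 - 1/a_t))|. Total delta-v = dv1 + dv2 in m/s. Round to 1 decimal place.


Step 1: Transfer semi-major axis a_t = (8.084423e+06 + 1.967491e+07) / 2 = 1.387967e+07 m
Step 2: v1 (circular at r1) = sqrt(mu/r1) = 7021.73 m/s
Step 3: v_t1 = sqrt(mu*(2/r1 - 1/a_t)) = 8360.09 m/s
Step 4: dv1 = |8360.09 - 7021.73| = 1338.36 m/s
Step 5: v2 (circular at r2) = 4501.03 m/s, v_t2 = 3435.16 m/s
Step 6: dv2 = |4501.03 - 3435.16| = 1065.87 m/s
Step 7: Total delta-v = 1338.36 + 1065.87 = 2404.2 m/s

2404.2


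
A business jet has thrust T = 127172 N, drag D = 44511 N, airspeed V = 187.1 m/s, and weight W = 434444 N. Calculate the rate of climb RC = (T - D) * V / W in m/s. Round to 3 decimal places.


Step 1: Excess thrust = T - D = 127172 - 44511 = 82661 N
Step 2: Excess power = 82661 * 187.1 = 15465873.1 W
Step 3: RC = 15465873.1 / 434444 = 35.599 m/s

35.599


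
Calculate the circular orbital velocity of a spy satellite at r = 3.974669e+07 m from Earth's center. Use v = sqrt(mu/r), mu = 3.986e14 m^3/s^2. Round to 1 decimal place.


Step 1: mu / r = 3.986e14 / 3.974669e+07 = 10028508.0343
Step 2: v = sqrt(10028508.0343) = 3166.8 m/s

3166.8


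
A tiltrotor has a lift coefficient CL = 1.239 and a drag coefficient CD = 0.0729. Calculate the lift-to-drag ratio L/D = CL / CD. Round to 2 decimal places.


Step 1: L/D = CL / CD = 1.239 / 0.0729
Step 2: L/D = 17.00

17.00


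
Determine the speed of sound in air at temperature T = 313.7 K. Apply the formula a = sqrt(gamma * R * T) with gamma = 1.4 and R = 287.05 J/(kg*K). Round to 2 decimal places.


Step 1: gamma * R * T = 1.4 * 287.05 * 313.7 = 126066.619
Step 2: a = sqrt(126066.619) = 355.06 m/s

355.06


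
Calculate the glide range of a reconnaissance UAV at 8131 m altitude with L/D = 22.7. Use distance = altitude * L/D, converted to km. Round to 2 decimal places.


Step 1: Glide distance = altitude * L/D = 8131 * 22.7 = 184573.7 m
Step 2: Convert to km: 184573.7 / 1000 = 184.57 km

184.57


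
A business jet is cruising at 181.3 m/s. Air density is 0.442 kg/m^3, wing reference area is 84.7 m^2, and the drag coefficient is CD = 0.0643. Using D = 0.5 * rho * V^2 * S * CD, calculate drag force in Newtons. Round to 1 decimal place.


Step 1: Dynamic pressure q = 0.5 * 0.442 * 181.3^2 = 7264.2015 Pa
Step 2: Drag D = q * S * CD = 7264.2015 * 84.7 * 0.0643
Step 3: D = 39562.4 N

39562.4


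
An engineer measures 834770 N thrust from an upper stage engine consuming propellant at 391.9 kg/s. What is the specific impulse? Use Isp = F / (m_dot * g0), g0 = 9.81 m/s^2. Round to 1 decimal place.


Step 1: m_dot * g0 = 391.9 * 9.81 = 3844.54
Step 2: Isp = 834770 / 3844.54 = 217.1 s

217.1


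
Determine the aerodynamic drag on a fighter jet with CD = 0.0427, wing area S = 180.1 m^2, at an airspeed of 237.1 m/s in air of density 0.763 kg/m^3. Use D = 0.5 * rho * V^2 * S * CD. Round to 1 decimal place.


Step 1: Dynamic pressure q = 0.5 * 0.763 * 237.1^2 = 21446.5604 Pa
Step 2: Drag D = q * S * CD = 21446.5604 * 180.1 * 0.0427
Step 3: D = 164929.8 N

164929.8


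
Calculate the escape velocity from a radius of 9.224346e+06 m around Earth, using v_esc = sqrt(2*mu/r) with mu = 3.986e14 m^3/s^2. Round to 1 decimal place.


Step 1: 2*mu/r = 2 * 3.986e14 / 9.224346e+06 = 86423471.1057
Step 2: v_esc = sqrt(86423471.1057) = 9296.4 m/s

9296.4


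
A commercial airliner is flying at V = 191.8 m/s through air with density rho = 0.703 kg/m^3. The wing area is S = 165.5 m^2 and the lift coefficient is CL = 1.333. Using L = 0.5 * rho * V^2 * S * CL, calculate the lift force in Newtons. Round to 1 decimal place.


Step 1: Calculate dynamic pressure q = 0.5 * 0.703 * 191.8^2 = 0.5 * 0.703 * 36787.24 = 12930.7149 Pa
Step 2: Multiply by wing area and lift coefficient: L = 12930.7149 * 165.5 * 1.333
Step 3: L = 2140033.3093 * 1.333 = 2852664.4 N

2852664.4


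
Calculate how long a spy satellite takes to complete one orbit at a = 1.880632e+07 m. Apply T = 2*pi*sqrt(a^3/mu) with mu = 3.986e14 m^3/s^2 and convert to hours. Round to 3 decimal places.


Step 1: a^3 / mu = 6.651375e+21 / 3.986e14 = 1.668684e+07
Step 2: sqrt(1.668684e+07) = 4084.9532 s
Step 3: T = 2*pi * 4084.9532 = 25666.52 s
Step 4: T in hours = 25666.52 / 3600 = 7.130 hours

7.130


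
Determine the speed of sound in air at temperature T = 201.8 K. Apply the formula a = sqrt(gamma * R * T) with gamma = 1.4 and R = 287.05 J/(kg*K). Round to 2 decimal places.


Step 1: gamma * R * T = 1.4 * 287.05 * 201.8 = 81097.366
Step 2: a = sqrt(81097.366) = 284.78 m/s

284.78


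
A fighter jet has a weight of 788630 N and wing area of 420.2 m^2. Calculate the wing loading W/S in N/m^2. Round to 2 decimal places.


Step 1: Wing loading = W / S = 788630 / 420.2
Step 2: Wing loading = 1876.80 N/m^2

1876.80


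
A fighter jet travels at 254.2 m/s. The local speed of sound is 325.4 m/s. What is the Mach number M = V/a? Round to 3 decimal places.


Step 1: M = V / a = 254.2 / 325.4
Step 2: M = 0.781

0.781


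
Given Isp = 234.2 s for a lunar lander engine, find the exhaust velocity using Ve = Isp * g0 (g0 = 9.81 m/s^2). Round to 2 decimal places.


Step 1: Ve = Isp * g0 = 234.2 * 9.81
Step 2: Ve = 2297.50 m/s

2297.50


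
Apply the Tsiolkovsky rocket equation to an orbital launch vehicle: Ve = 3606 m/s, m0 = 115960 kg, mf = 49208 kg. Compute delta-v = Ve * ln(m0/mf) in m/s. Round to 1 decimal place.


Step 1: Mass ratio m0/mf = 115960 / 49208 = 2.356527
Step 2: ln(2.356527) = 0.857189
Step 3: delta-v = 3606 * 0.857189 = 3091.0 m/s

3091.0


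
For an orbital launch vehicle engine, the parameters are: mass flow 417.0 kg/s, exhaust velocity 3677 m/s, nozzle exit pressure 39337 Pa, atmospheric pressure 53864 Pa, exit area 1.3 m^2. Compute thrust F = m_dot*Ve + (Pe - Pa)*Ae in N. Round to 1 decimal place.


Step 1: Momentum thrust = m_dot * Ve = 417.0 * 3677 = 1533309.0 N
Step 2: Pressure thrust = (Pe - Pa) * Ae = (39337 - 53864) * 1.3 = -18885.1 N
Step 3: Total thrust F = 1533309.0 + -18885.1 = 1514423.9 N

1514423.9


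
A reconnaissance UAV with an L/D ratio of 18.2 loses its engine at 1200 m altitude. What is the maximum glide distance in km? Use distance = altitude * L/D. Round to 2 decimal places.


Step 1: Glide distance = altitude * L/D = 1200 * 18.2 = 21840.0 m
Step 2: Convert to km: 21840.0 / 1000 = 21.84 km

21.84


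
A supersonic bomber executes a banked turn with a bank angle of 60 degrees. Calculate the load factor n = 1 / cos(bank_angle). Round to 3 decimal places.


Step 1: Convert 60 degrees to radians = 1.047198
Step 2: cos(60 deg) = 0.5
Step 3: n = 1 / 0.5 = 2.000

2.000


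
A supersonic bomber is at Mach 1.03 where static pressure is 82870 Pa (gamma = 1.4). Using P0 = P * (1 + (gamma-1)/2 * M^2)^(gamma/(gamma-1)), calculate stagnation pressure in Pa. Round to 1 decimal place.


Step 1: (gamma-1)/2 * M^2 = 0.2 * 1.0609 = 0.21218
Step 2: 1 + 0.21218 = 1.21218
Step 3: Exponent gamma/(gamma-1) = 3.5
Step 4: P0 = 82870 * 1.21218^3.5 = 162510.8 Pa

162510.8


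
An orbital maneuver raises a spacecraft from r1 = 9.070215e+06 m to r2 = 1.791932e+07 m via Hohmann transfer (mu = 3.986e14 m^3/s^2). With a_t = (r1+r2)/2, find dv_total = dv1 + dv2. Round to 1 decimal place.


Step 1: Transfer semi-major axis a_t = (9.070215e+06 + 1.791932e+07) / 2 = 1.349477e+07 m
Step 2: v1 (circular at r1) = sqrt(mu/r1) = 6629.18 m/s
Step 3: v_t1 = sqrt(mu*(2/r1 - 1/a_t)) = 7639.02 m/s
Step 4: dv1 = |7639.02 - 6629.18| = 1009.84 m/s
Step 5: v2 (circular at r2) = 4716.37 m/s, v_t2 = 3866.64 m/s
Step 6: dv2 = |4716.37 - 3866.64| = 849.73 m/s
Step 7: Total delta-v = 1009.84 + 849.73 = 1859.6 m/s

1859.6


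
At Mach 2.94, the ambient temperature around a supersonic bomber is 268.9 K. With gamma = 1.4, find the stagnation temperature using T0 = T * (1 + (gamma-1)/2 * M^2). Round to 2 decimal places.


Step 1: (gamma-1)/2 = 0.2
Step 2: M^2 = 8.6436
Step 3: 1 + 0.2 * 8.6436 = 2.72872
Step 4: T0 = 268.9 * 2.72872 = 733.75 K

733.75


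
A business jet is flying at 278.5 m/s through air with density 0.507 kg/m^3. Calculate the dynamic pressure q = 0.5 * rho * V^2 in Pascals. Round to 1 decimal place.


Step 1: V^2 = 278.5^2 = 77562.25
Step 2: q = 0.5 * 0.507 * 77562.25
Step 3: q = 19662.0 Pa

19662.0


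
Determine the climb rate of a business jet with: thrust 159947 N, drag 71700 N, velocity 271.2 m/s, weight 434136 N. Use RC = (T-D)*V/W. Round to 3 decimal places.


Step 1: Excess thrust = T - D = 159947 - 71700 = 88247 N
Step 2: Excess power = 88247 * 271.2 = 23932586.4 W
Step 3: RC = 23932586.4 / 434136 = 55.127 m/s

55.127


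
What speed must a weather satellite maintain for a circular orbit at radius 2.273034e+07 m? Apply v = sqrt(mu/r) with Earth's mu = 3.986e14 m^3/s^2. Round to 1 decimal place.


Step 1: mu / r = 3.986e14 / 2.273034e+07 = 17536033.3369
Step 2: v = sqrt(17536033.3369) = 4187.6 m/s

4187.6


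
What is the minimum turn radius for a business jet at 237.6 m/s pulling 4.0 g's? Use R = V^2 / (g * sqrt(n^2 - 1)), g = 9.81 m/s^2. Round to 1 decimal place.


Step 1: V^2 = 237.6^2 = 56453.76
Step 2: n^2 - 1 = 4.0^2 - 1 = 15.0
Step 3: sqrt(15.0) = 3.872983
Step 4: R = 56453.76 / (9.81 * 3.872983) = 1485.9 m

1485.9


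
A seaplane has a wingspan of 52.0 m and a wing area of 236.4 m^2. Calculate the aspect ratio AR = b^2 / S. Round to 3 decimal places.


Step 1: b^2 = 52.0^2 = 2704.0
Step 2: AR = 2704.0 / 236.4 = 11.438

11.438


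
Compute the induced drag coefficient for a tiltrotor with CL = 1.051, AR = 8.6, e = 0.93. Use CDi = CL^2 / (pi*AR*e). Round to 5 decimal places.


Step 1: CL^2 = 1.051^2 = 1.104601
Step 2: pi * AR * e = 3.14159 * 8.6 * 0.93 = 25.126458
Step 3: CDi = 1.104601 / 25.126458 = 0.04396

0.04396
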